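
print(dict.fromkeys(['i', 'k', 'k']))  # {'i': None, 'k': None}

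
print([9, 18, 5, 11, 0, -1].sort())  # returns None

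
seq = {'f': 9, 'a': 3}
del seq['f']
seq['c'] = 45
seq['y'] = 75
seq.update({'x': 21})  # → {'a': 3, 'c': 45, 'y': 75, 'x': 21}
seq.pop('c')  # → 45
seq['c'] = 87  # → {'a': 3, 'y': 75, 'x': 21, 'c': 87}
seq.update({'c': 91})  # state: {'a': 3, 'y': 75, 'x': 21, 'c': 91}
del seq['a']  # {'y': 75, 'x': 21, 'c': 91}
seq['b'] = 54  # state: {'y': 75, 'x': 21, 'c': 91, 'b': 54}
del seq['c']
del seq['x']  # {'y': 75, 'b': 54}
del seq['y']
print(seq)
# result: {'b': 54}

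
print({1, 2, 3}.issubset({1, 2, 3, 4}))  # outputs True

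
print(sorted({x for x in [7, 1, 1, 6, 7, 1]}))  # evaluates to [1, 6, 7]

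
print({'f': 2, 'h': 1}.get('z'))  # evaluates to None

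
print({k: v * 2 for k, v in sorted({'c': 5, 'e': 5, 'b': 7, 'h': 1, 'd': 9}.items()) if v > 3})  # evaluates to {'b': 14, 'c': 10, 'd': 18, 'e': 10}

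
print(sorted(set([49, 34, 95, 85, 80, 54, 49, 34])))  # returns [34, 49, 54, 80, 85, 95]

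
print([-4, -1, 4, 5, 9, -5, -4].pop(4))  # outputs 9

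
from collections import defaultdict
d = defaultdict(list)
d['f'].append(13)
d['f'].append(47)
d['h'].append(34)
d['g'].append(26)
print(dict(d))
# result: {'f': [13, 47], 'h': [34], 'g': [26]}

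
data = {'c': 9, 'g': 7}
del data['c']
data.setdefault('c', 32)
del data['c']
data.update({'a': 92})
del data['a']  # {'g': 7}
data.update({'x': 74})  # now {'g': 7, 'x': 74}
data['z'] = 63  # {'g': 7, 'x': 74, 'z': 63}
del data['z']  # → {'g': 7, 'x': 74}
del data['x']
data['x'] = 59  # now {'g': 7, 'x': 59}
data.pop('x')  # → 59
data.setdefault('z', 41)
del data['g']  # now {'z': 41}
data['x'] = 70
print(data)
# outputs {'z': 41, 'x': 70}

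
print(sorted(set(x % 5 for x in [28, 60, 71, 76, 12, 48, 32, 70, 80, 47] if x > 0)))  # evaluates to [0, 1, 2, 3]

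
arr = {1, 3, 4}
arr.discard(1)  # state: {3, 4}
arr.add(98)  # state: {3, 4, 98}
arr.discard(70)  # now {3, 4, 98}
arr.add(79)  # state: {3, 4, 79, 98}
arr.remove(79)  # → {3, 4, 98}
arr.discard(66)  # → {3, 4, 98}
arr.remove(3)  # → {4, 98}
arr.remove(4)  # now {98}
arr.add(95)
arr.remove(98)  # {95}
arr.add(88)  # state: {88, 95}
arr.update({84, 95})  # {84, 88, 95}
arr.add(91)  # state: {84, 88, 91, 95}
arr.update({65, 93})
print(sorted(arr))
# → [65, 84, 88, 91, 93, 95]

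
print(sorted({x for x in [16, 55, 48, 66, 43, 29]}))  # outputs [16, 29, 43, 48, 55, 66]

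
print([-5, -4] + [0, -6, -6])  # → [-5, -4, 0, -6, -6]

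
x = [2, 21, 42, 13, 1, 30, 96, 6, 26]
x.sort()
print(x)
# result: [1, 2, 6, 13, 21, 26, 30, 42, 96]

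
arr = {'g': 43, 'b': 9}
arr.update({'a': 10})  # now {'g': 43, 'b': 9, 'a': 10}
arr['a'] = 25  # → {'g': 43, 'b': 9, 'a': 25}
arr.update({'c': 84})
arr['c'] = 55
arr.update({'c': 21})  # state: {'g': 43, 'b': 9, 'a': 25, 'c': 21}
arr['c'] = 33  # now {'g': 43, 'b': 9, 'a': 25, 'c': 33}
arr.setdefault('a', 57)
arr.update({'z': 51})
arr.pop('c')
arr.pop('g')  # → 43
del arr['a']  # {'b': 9, 'z': 51}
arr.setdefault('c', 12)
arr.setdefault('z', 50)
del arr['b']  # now {'z': 51, 'c': 12}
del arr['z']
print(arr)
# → {'c': 12}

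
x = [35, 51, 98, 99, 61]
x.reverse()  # [61, 99, 98, 51, 35]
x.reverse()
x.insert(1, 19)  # [35, 19, 51, 98, 99, 61]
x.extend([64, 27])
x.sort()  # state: [19, 27, 35, 51, 61, 64, 98, 99]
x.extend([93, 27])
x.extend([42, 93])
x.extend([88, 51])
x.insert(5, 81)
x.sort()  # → [19, 27, 27, 35, 42, 51, 51, 61, 64, 81, 88, 93, 93, 98, 99]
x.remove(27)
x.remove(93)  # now [19, 27, 35, 42, 51, 51, 61, 64, 81, 88, 93, 98, 99]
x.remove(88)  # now [19, 27, 35, 42, 51, 51, 61, 64, 81, 93, 98, 99]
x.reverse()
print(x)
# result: [99, 98, 93, 81, 64, 61, 51, 51, 42, 35, 27, 19]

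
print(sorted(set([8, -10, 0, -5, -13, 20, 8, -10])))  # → [-13, -10, -5, 0, 8, 20]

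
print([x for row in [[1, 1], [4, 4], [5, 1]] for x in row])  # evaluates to [1, 1, 4, 4, 5, 1]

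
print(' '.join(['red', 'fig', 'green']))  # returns red fig green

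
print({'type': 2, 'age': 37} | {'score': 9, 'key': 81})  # {'type': 2, 'age': 37, 'score': 9, 'key': 81}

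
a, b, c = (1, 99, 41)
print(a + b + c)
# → 141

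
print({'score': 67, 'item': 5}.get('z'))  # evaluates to None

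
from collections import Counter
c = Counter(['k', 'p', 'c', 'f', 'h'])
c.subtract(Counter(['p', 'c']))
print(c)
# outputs Counter({'k': 1, 'f': 1, 'h': 1, 'p': 0, 'c': 0})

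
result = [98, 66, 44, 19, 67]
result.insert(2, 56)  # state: [98, 66, 56, 44, 19, 67]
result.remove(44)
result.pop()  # 67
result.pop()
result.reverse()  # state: [56, 66, 98]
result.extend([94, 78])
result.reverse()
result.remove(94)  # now [78, 98, 66, 56]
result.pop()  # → 56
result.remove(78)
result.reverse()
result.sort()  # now [66, 98]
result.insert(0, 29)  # [29, 66, 98]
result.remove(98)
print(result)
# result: [29, 66]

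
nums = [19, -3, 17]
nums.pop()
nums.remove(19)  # [-3]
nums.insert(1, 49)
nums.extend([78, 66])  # [-3, 49, 78, 66]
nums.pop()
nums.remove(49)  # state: [-3, 78]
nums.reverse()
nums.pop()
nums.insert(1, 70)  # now [78, 70]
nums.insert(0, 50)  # [50, 78, 70]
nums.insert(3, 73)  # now [50, 78, 70, 73]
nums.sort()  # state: [50, 70, 73, 78]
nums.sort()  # [50, 70, 73, 78]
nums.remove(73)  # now [50, 70, 78]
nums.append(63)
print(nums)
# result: [50, 70, 78, 63]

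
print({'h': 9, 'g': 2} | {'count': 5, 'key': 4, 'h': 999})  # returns {'h': 999, 'g': 2, 'count': 5, 'key': 4}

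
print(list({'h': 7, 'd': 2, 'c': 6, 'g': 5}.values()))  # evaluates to [7, 2, 6, 5]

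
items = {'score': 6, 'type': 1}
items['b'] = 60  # {'score': 6, 'type': 1, 'b': 60}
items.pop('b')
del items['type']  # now {'score': 6}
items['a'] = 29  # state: {'score': 6, 'a': 29}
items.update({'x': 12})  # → {'score': 6, 'a': 29, 'x': 12}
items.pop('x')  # 12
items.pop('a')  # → 29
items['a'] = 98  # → {'score': 6, 'a': 98}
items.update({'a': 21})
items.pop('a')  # 21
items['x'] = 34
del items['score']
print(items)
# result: {'x': 34}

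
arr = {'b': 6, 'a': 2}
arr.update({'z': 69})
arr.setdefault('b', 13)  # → 6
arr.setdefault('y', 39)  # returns 39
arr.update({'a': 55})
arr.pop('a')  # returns 55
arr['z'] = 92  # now {'b': 6, 'z': 92, 'y': 39}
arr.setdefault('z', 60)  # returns 92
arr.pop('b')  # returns 6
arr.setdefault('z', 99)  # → 92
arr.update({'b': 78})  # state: {'z': 92, 'y': 39, 'b': 78}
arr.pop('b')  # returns 78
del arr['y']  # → {'z': 92}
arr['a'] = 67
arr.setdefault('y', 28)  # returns 28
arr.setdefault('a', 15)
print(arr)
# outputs {'z': 92, 'a': 67, 'y': 28}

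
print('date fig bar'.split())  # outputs ['date', 'fig', 'bar']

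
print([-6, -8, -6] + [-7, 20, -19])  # [-6, -8, -6, -7, 20, -19]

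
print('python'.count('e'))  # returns 0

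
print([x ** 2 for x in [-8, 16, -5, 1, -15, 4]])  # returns [64, 256, 25, 1, 225, 16]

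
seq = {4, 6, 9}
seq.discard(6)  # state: {4, 9}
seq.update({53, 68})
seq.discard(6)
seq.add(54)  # {4, 9, 53, 54, 68}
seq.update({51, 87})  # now {4, 9, 51, 53, 54, 68, 87}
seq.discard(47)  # {4, 9, 51, 53, 54, 68, 87}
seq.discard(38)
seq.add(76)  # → {4, 9, 51, 53, 54, 68, 76, 87}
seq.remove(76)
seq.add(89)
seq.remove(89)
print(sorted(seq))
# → [4, 9, 51, 53, 54, 68, 87]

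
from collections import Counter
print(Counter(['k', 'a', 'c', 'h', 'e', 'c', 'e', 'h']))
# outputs Counter({'c': 2, 'h': 2, 'e': 2, 'k': 1, 'a': 1})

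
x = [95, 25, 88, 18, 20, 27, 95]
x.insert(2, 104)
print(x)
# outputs [95, 25, 104, 88, 18, 20, 27, 95]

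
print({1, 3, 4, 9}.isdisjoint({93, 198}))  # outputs True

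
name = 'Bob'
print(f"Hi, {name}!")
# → Hi, Bob!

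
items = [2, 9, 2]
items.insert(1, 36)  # [2, 36, 9, 2]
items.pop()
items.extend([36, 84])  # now [2, 36, 9, 36, 84]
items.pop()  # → 84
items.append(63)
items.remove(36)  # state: [2, 9, 36, 63]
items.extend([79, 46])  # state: [2, 9, 36, 63, 79, 46]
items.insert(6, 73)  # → [2, 9, 36, 63, 79, 46, 73]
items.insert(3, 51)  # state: [2, 9, 36, 51, 63, 79, 46, 73]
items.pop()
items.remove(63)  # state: [2, 9, 36, 51, 79, 46]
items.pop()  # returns 46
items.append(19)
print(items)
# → [2, 9, 36, 51, 79, 19]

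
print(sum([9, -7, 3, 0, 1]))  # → 6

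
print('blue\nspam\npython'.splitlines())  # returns ['blue', 'spam', 'python']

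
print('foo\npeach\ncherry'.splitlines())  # ['foo', 'peach', 'cherry']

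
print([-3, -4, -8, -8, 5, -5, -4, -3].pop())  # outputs -3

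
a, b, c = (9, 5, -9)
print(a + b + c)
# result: 5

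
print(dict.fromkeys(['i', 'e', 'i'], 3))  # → {'i': 3, 'e': 3}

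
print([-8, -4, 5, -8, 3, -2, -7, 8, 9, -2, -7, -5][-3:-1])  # [-2, -7]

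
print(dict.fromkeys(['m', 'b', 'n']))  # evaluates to {'m': None, 'b': None, 'n': None}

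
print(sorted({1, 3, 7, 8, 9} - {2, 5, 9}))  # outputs [1, 3, 7, 8]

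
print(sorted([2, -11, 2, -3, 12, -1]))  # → [-11, -3, -1, 2, 2, 12]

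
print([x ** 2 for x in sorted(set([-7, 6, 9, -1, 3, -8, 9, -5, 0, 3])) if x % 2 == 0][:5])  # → [64, 0, 36]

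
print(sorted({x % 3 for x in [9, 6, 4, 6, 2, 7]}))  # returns [0, 1, 2]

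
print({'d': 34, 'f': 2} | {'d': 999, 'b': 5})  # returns {'d': 999, 'f': 2, 'b': 5}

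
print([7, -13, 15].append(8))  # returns None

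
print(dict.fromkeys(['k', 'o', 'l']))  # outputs {'k': None, 'o': None, 'l': None}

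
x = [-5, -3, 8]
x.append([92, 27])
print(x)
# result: [-5, -3, 8, [92, 27]]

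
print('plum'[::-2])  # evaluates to ml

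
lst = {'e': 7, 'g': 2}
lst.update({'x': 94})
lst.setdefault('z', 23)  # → 23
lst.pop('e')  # 7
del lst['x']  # {'g': 2, 'z': 23}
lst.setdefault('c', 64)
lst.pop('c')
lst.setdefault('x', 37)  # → 37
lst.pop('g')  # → 2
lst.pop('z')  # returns 23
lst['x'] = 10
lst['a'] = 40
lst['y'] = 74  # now {'x': 10, 'a': 40, 'y': 74}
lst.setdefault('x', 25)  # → 10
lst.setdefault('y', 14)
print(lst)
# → {'x': 10, 'a': 40, 'y': 74}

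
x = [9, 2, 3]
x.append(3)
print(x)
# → [9, 2, 3, 3]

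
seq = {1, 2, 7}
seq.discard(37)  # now {1, 2, 7}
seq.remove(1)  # {2, 7}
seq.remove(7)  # {2}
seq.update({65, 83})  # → {2, 65, 83}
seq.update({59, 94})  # {2, 59, 65, 83, 94}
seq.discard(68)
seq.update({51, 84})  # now {2, 51, 59, 65, 83, 84, 94}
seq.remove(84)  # {2, 51, 59, 65, 83, 94}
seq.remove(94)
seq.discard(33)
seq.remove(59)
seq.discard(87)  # {2, 51, 65, 83}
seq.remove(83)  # {2, 51, 65}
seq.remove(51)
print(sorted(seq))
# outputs [2, 65]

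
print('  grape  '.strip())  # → grape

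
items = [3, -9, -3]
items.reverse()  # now [-3, -9, 3]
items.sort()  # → [-9, -3, 3]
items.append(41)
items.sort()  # [-9, -3, 3, 41]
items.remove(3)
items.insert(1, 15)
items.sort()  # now [-9, -3, 15, 41]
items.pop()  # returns 41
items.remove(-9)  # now [-3, 15]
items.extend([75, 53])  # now [-3, 15, 75, 53]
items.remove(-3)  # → [15, 75, 53]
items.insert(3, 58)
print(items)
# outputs [15, 75, 53, 58]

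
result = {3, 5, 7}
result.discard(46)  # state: {3, 5, 7}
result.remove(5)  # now {3, 7}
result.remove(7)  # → {3}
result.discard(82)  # {3}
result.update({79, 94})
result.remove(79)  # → {3, 94}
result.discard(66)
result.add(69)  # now {3, 69, 94}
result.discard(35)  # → {3, 69, 94}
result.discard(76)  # {3, 69, 94}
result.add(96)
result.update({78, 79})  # {3, 69, 78, 79, 94, 96}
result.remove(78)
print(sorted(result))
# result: [3, 69, 79, 94, 96]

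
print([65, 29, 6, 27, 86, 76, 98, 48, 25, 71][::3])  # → [65, 27, 98, 71]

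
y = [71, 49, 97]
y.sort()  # [49, 71, 97]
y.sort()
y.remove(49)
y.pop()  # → 97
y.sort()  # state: [71]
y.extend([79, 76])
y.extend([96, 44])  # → [71, 79, 76, 96, 44]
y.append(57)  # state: [71, 79, 76, 96, 44, 57]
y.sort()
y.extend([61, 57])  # [44, 57, 71, 76, 79, 96, 61, 57]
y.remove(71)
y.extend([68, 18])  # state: [44, 57, 76, 79, 96, 61, 57, 68, 18]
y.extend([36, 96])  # [44, 57, 76, 79, 96, 61, 57, 68, 18, 36, 96]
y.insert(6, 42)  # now [44, 57, 76, 79, 96, 61, 42, 57, 68, 18, 36, 96]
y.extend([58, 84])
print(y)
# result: [44, 57, 76, 79, 96, 61, 42, 57, 68, 18, 36, 96, 58, 84]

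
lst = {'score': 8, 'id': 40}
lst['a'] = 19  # {'score': 8, 'id': 40, 'a': 19}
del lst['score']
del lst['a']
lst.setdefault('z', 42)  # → 42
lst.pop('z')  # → 42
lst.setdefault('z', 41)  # 41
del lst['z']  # {'id': 40}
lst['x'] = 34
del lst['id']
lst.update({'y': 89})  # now {'x': 34, 'y': 89}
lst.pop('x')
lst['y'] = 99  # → {'y': 99}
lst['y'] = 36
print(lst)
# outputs {'y': 36}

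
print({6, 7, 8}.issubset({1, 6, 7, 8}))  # True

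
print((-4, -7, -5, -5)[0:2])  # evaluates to (-4, -7)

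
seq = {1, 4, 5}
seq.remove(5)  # {1, 4}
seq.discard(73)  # {1, 4}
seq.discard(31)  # {1, 4}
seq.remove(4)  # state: {1}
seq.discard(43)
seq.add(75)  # {1, 75}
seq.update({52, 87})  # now {1, 52, 75, 87}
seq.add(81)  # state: {1, 52, 75, 81, 87}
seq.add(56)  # {1, 52, 56, 75, 81, 87}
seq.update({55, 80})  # {1, 52, 55, 56, 75, 80, 81, 87}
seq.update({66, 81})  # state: {1, 52, 55, 56, 66, 75, 80, 81, 87}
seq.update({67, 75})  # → {1, 52, 55, 56, 66, 67, 75, 80, 81, 87}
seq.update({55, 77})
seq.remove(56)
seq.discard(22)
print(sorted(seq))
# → [1, 52, 55, 66, 67, 75, 77, 80, 81, 87]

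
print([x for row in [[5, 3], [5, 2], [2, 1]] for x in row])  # [5, 3, 5, 2, 2, 1]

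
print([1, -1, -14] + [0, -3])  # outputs [1, -1, -14, 0, -3]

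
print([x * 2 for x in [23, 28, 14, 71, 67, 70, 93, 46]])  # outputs [46, 56, 28, 142, 134, 140, 186, 92]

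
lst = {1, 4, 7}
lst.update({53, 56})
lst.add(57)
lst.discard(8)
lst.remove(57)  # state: {1, 4, 7, 53, 56}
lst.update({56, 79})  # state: {1, 4, 7, 53, 56, 79}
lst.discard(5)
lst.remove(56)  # {1, 4, 7, 53, 79}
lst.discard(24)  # {1, 4, 7, 53, 79}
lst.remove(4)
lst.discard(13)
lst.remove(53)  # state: {1, 7, 79}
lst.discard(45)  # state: {1, 7, 79}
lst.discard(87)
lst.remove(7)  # {1, 79}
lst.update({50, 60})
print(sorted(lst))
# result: [1, 50, 60, 79]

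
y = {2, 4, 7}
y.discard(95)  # {2, 4, 7}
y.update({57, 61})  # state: {2, 4, 7, 57, 61}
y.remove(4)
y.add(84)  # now {2, 7, 57, 61, 84}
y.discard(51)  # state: {2, 7, 57, 61, 84}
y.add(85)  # {2, 7, 57, 61, 84, 85}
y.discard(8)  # {2, 7, 57, 61, 84, 85}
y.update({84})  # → {2, 7, 57, 61, 84, 85}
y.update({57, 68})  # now {2, 7, 57, 61, 68, 84, 85}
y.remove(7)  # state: {2, 57, 61, 68, 84, 85}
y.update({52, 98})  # {2, 52, 57, 61, 68, 84, 85, 98}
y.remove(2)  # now {52, 57, 61, 68, 84, 85, 98}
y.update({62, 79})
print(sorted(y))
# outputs [52, 57, 61, 62, 68, 79, 84, 85, 98]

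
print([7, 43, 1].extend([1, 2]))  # None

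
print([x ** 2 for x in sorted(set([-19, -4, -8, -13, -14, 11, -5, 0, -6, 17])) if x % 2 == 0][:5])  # [196, 64, 36, 16, 0]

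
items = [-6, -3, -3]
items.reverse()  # [-3, -3, -6]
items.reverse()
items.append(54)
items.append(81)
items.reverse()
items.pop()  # -6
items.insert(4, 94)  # [81, 54, -3, -3, 94]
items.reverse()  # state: [94, -3, -3, 54, 81]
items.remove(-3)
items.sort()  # [-3, 54, 81, 94]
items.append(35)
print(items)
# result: [-3, 54, 81, 94, 35]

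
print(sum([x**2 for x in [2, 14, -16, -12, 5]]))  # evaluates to 625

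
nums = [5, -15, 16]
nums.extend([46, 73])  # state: [5, -15, 16, 46, 73]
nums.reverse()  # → [73, 46, 16, -15, 5]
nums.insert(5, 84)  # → [73, 46, 16, -15, 5, 84]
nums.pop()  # 84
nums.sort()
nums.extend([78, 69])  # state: [-15, 5, 16, 46, 73, 78, 69]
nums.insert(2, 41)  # [-15, 5, 41, 16, 46, 73, 78, 69]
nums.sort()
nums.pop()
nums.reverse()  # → [73, 69, 46, 41, 16, 5, -15]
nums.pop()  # -15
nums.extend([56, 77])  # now [73, 69, 46, 41, 16, 5, 56, 77]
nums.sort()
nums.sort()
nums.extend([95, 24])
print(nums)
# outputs [5, 16, 41, 46, 56, 69, 73, 77, 95, 24]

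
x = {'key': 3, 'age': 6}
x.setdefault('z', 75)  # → 75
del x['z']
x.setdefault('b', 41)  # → 41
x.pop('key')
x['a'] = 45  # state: {'age': 6, 'b': 41, 'a': 45}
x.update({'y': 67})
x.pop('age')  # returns 6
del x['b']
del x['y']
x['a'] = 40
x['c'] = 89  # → {'a': 40, 'c': 89}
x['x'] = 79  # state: {'a': 40, 'c': 89, 'x': 79}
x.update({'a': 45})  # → {'a': 45, 'c': 89, 'x': 79}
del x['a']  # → {'c': 89, 'x': 79}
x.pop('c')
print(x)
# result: {'x': 79}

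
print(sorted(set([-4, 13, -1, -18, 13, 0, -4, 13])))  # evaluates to [-18, -4, -1, 0, 13]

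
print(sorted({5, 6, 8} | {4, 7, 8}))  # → [4, 5, 6, 7, 8]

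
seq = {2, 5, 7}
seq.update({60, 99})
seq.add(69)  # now {2, 5, 7, 60, 69, 99}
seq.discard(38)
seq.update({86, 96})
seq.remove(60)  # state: {2, 5, 7, 69, 86, 96, 99}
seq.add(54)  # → {2, 5, 7, 54, 69, 86, 96, 99}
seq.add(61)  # {2, 5, 7, 54, 61, 69, 86, 96, 99}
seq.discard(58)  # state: {2, 5, 7, 54, 61, 69, 86, 96, 99}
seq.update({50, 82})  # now {2, 5, 7, 50, 54, 61, 69, 82, 86, 96, 99}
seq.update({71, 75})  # {2, 5, 7, 50, 54, 61, 69, 71, 75, 82, 86, 96, 99}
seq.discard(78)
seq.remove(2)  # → {5, 7, 50, 54, 61, 69, 71, 75, 82, 86, 96, 99}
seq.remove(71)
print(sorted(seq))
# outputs [5, 7, 50, 54, 61, 69, 75, 82, 86, 96, 99]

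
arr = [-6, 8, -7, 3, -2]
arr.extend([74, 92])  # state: [-6, 8, -7, 3, -2, 74, 92]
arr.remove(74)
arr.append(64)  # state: [-6, 8, -7, 3, -2, 92, 64]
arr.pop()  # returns 64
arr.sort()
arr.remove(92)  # [-7, -6, -2, 3, 8]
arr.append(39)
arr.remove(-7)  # [-6, -2, 3, 8, 39]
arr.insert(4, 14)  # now [-6, -2, 3, 8, 14, 39]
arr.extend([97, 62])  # [-6, -2, 3, 8, 14, 39, 97, 62]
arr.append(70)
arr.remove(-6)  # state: [-2, 3, 8, 14, 39, 97, 62, 70]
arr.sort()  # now [-2, 3, 8, 14, 39, 62, 70, 97]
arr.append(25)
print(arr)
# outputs [-2, 3, 8, 14, 39, 62, 70, 97, 25]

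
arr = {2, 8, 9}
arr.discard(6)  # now {2, 8, 9}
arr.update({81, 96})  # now {2, 8, 9, 81, 96}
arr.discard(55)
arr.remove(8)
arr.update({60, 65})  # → {2, 9, 60, 65, 81, 96}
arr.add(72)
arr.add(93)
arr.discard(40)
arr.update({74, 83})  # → {2, 9, 60, 65, 72, 74, 81, 83, 93, 96}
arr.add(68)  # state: {2, 9, 60, 65, 68, 72, 74, 81, 83, 93, 96}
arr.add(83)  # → {2, 9, 60, 65, 68, 72, 74, 81, 83, 93, 96}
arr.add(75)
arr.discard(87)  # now {2, 9, 60, 65, 68, 72, 74, 75, 81, 83, 93, 96}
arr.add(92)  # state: {2, 9, 60, 65, 68, 72, 74, 75, 81, 83, 92, 93, 96}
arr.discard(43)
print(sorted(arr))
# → [2, 9, 60, 65, 68, 72, 74, 75, 81, 83, 92, 93, 96]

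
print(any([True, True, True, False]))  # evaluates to True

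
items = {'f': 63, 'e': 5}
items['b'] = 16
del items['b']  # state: {'f': 63, 'e': 5}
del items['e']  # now {'f': 63}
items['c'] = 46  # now {'f': 63, 'c': 46}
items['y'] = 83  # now {'f': 63, 'c': 46, 'y': 83}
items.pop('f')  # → 63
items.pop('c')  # 46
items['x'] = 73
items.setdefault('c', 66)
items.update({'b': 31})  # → {'y': 83, 'x': 73, 'c': 66, 'b': 31}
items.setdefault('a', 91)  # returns 91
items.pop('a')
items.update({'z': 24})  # {'y': 83, 'x': 73, 'c': 66, 'b': 31, 'z': 24}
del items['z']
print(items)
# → {'y': 83, 'x': 73, 'c': 66, 'b': 31}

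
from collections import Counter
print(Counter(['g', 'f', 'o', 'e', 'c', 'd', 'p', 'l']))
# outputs Counter({'g': 1, 'f': 1, 'o': 1, 'e': 1, 'c': 1, 'd': 1, 'p': 1, 'l': 1})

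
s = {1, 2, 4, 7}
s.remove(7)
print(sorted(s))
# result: [1, 2, 4]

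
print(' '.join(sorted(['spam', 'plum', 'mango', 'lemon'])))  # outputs lemon mango plum spam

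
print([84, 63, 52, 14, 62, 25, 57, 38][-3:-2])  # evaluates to [25]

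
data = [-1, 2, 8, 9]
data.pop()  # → 9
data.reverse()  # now [8, 2, -1]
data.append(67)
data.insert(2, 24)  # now [8, 2, 24, -1, 67]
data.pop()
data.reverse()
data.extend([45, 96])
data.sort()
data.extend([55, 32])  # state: [-1, 2, 8, 24, 45, 96, 55, 32]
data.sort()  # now [-1, 2, 8, 24, 32, 45, 55, 96]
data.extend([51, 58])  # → [-1, 2, 8, 24, 32, 45, 55, 96, 51, 58]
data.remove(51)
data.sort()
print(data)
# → [-1, 2, 8, 24, 32, 45, 55, 58, 96]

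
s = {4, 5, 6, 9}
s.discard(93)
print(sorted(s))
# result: [4, 5, 6, 9]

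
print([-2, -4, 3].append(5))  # None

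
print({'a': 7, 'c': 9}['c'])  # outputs 9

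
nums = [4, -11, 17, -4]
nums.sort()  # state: [-11, -4, 4, 17]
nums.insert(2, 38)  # [-11, -4, 38, 4, 17]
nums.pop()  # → 17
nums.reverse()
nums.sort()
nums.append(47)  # [-11, -4, 4, 38, 47]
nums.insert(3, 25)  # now [-11, -4, 4, 25, 38, 47]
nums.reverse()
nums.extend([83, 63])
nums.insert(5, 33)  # [47, 38, 25, 4, -4, 33, -11, 83, 63]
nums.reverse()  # [63, 83, -11, 33, -4, 4, 25, 38, 47]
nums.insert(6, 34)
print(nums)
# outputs [63, 83, -11, 33, -4, 4, 34, 25, 38, 47]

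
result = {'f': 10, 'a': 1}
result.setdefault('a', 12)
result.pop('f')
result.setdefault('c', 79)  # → 79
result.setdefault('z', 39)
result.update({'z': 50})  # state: {'a': 1, 'c': 79, 'z': 50}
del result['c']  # {'a': 1, 'z': 50}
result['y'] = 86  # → {'a': 1, 'z': 50, 'y': 86}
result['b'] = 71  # {'a': 1, 'z': 50, 'y': 86, 'b': 71}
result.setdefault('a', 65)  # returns 1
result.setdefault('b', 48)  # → 71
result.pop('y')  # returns 86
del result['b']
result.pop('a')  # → 1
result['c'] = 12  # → {'z': 50, 'c': 12}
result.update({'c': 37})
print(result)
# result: {'z': 50, 'c': 37}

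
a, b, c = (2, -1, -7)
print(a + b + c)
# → -6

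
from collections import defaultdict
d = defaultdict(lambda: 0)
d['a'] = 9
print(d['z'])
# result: 0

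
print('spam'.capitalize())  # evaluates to Spam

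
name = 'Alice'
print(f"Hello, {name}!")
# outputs Hello, Alice!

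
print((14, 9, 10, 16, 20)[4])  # 20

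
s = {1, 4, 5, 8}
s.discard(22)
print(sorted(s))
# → [1, 4, 5, 8]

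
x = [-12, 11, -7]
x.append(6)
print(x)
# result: [-12, 11, -7, 6]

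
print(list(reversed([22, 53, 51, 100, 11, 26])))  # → [26, 11, 100, 51, 53, 22]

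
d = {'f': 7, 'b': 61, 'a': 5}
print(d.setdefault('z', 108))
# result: 108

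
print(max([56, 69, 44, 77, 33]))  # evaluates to 77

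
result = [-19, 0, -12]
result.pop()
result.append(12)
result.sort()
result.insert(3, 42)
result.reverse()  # [42, 12, 0, -19]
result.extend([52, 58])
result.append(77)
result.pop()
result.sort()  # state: [-19, 0, 12, 42, 52, 58]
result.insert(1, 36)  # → [-19, 36, 0, 12, 42, 52, 58]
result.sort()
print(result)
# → [-19, 0, 12, 36, 42, 52, 58]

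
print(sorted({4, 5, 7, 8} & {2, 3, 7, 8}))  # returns [7, 8]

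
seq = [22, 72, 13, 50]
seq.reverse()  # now [50, 13, 72, 22]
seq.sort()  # [13, 22, 50, 72]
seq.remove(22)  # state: [13, 50, 72]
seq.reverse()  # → [72, 50, 13]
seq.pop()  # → 13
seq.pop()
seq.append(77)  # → [72, 77]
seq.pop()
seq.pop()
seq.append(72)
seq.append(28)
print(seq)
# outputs [72, 28]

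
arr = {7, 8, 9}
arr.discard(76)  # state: {7, 8, 9}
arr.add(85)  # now {7, 8, 9, 85}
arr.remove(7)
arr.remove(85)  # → {8, 9}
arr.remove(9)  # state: {8}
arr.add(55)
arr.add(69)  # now {8, 55, 69}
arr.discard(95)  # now {8, 55, 69}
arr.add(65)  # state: {8, 55, 65, 69}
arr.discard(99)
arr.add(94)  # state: {8, 55, 65, 69, 94}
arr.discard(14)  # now {8, 55, 65, 69, 94}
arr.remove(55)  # {8, 65, 69, 94}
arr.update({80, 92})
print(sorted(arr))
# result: [8, 65, 69, 80, 92, 94]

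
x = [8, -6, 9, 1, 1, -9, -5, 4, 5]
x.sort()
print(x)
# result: [-9, -6, -5, 1, 1, 4, 5, 8, 9]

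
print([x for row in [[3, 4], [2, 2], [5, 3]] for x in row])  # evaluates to [3, 4, 2, 2, 5, 3]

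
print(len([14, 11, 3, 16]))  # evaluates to 4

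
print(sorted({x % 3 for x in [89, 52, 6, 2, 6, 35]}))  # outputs [0, 1, 2]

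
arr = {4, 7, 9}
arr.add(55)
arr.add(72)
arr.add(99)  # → {4, 7, 9, 55, 72, 99}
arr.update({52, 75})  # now {4, 7, 9, 52, 55, 72, 75, 99}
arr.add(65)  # {4, 7, 9, 52, 55, 65, 72, 75, 99}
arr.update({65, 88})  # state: {4, 7, 9, 52, 55, 65, 72, 75, 88, 99}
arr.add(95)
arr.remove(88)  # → {4, 7, 9, 52, 55, 65, 72, 75, 95, 99}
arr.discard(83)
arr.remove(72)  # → {4, 7, 9, 52, 55, 65, 75, 95, 99}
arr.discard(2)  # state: {4, 7, 9, 52, 55, 65, 75, 95, 99}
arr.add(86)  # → {4, 7, 9, 52, 55, 65, 75, 86, 95, 99}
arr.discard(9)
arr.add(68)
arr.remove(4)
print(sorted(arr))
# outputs [7, 52, 55, 65, 68, 75, 86, 95, 99]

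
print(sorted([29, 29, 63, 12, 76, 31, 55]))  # [12, 29, 29, 31, 55, 63, 76]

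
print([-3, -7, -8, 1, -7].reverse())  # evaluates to None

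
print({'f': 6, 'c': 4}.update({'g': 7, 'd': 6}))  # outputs None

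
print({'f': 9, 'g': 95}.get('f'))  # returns 9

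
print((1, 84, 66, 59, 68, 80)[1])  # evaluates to 84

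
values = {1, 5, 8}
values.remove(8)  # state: {1, 5}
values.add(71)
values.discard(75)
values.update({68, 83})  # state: {1, 5, 68, 71, 83}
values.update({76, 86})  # {1, 5, 68, 71, 76, 83, 86}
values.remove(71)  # {1, 5, 68, 76, 83, 86}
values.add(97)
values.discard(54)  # {1, 5, 68, 76, 83, 86, 97}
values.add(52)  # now {1, 5, 52, 68, 76, 83, 86, 97}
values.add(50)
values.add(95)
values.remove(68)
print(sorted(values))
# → [1, 5, 50, 52, 76, 83, 86, 95, 97]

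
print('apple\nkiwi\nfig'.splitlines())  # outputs ['apple', 'kiwi', 'fig']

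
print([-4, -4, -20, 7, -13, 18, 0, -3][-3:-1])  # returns [18, 0]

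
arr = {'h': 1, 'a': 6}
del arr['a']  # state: {'h': 1}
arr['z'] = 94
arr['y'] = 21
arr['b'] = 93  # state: {'h': 1, 'z': 94, 'y': 21, 'b': 93}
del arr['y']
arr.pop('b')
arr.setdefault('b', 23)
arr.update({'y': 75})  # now {'h': 1, 'z': 94, 'b': 23, 'y': 75}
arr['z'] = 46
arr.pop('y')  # 75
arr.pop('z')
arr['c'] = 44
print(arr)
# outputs {'h': 1, 'b': 23, 'c': 44}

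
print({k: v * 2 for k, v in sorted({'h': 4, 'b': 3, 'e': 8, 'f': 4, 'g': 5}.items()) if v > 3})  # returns {'e': 16, 'f': 8, 'g': 10, 'h': 8}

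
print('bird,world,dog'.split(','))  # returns ['bird', 'world', 'dog']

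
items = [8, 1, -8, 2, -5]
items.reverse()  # [-5, 2, -8, 1, 8]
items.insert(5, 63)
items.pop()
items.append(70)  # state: [-5, 2, -8, 1, 8, 70]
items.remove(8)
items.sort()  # [-8, -5, 1, 2, 70]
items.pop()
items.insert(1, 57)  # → [-8, 57, -5, 1, 2]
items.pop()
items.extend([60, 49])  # [-8, 57, -5, 1, 60, 49]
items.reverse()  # [49, 60, 1, -5, 57, -8]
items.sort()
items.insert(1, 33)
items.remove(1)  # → [-8, 33, -5, 49, 57, 60]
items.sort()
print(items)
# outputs [-8, -5, 33, 49, 57, 60]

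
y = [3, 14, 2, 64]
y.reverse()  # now [64, 2, 14, 3]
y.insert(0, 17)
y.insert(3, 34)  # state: [17, 64, 2, 34, 14, 3]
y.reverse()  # [3, 14, 34, 2, 64, 17]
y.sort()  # [2, 3, 14, 17, 34, 64]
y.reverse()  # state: [64, 34, 17, 14, 3, 2]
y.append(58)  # [64, 34, 17, 14, 3, 2, 58]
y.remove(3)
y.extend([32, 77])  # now [64, 34, 17, 14, 2, 58, 32, 77]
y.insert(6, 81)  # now [64, 34, 17, 14, 2, 58, 81, 32, 77]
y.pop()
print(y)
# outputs [64, 34, 17, 14, 2, 58, 81, 32]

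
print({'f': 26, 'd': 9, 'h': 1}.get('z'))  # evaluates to None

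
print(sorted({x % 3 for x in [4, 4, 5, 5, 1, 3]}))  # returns [0, 1, 2]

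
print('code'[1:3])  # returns od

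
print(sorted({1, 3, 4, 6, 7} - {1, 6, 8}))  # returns [3, 4, 7]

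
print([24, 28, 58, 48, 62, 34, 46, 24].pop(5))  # 34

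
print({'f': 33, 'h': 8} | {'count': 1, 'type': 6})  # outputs {'f': 33, 'h': 8, 'count': 1, 'type': 6}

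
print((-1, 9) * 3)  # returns (-1, 9, -1, 9, -1, 9)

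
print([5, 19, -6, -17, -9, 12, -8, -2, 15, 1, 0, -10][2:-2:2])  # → [-6, -9, -8, 15]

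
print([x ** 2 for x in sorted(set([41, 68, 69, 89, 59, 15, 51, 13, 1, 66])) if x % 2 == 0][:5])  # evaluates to [4356, 4624]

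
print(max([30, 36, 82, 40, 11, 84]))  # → 84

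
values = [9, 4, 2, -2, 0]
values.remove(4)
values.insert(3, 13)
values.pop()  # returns 0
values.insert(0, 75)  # [75, 9, 2, -2, 13]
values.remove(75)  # [9, 2, -2, 13]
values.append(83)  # [9, 2, -2, 13, 83]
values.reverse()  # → [83, 13, -2, 2, 9]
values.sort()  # [-2, 2, 9, 13, 83]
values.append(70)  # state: [-2, 2, 9, 13, 83, 70]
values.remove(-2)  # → [2, 9, 13, 83, 70]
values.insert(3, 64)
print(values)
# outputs [2, 9, 13, 64, 83, 70]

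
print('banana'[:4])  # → bana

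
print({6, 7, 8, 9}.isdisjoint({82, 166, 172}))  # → True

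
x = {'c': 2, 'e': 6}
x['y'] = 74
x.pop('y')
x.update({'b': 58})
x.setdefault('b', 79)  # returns 58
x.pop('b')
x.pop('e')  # 6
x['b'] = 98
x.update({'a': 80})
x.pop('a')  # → 80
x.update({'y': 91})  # {'c': 2, 'b': 98, 'y': 91}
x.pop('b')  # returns 98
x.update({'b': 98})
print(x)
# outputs {'c': 2, 'y': 91, 'b': 98}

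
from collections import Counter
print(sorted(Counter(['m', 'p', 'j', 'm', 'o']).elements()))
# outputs ['j', 'm', 'm', 'o', 'p']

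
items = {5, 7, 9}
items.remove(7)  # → {5, 9}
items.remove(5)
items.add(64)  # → {9, 64}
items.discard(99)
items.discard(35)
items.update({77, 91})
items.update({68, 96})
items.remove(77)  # {9, 64, 68, 91, 96}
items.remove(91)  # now {9, 64, 68, 96}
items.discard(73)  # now {9, 64, 68, 96}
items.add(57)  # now {9, 57, 64, 68, 96}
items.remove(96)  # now {9, 57, 64, 68}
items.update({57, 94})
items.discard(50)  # {9, 57, 64, 68, 94}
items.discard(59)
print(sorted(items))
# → [9, 57, 64, 68, 94]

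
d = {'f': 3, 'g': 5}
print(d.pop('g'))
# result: 5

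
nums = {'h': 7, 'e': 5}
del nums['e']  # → {'h': 7}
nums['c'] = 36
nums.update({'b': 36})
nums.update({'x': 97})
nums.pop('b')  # 36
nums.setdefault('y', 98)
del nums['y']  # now {'h': 7, 'c': 36, 'x': 97}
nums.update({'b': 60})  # {'h': 7, 'c': 36, 'x': 97, 'b': 60}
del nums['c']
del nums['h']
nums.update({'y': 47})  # {'x': 97, 'b': 60, 'y': 47}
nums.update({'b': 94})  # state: {'x': 97, 'b': 94, 'y': 47}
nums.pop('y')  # 47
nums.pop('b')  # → 94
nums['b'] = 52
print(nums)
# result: {'x': 97, 'b': 52}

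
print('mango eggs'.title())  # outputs Mango Eggs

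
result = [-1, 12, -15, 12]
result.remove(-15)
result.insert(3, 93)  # [-1, 12, 12, 93]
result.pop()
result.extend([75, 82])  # [-1, 12, 12, 75, 82]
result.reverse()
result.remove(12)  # [82, 75, 12, -1]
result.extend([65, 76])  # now [82, 75, 12, -1, 65, 76]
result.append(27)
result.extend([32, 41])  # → [82, 75, 12, -1, 65, 76, 27, 32, 41]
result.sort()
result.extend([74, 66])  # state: [-1, 12, 27, 32, 41, 65, 75, 76, 82, 74, 66]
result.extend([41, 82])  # [-1, 12, 27, 32, 41, 65, 75, 76, 82, 74, 66, 41, 82]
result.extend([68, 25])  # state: [-1, 12, 27, 32, 41, 65, 75, 76, 82, 74, 66, 41, 82, 68, 25]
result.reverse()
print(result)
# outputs [25, 68, 82, 41, 66, 74, 82, 76, 75, 65, 41, 32, 27, 12, -1]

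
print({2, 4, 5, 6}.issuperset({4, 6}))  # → True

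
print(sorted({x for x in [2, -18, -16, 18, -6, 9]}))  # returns [-18, -16, -6, 2, 9, 18]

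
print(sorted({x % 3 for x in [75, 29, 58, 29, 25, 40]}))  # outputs [0, 1, 2]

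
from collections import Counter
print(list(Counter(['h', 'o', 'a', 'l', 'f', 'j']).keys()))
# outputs ['h', 'o', 'a', 'l', 'f', 'j']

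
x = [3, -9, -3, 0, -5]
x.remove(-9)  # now [3, -3, 0, -5]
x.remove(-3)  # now [3, 0, -5]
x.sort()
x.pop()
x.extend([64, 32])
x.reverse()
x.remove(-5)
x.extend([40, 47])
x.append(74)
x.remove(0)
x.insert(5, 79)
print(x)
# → [32, 64, 40, 47, 74, 79]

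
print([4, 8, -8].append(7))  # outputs None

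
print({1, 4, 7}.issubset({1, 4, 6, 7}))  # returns True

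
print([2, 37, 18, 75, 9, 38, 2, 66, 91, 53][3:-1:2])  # [75, 38, 66]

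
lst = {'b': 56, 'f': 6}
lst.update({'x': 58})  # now {'b': 56, 'f': 6, 'x': 58}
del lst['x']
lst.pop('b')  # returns 56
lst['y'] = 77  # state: {'f': 6, 'y': 77}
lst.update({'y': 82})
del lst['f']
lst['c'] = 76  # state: {'y': 82, 'c': 76}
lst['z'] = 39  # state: {'y': 82, 'c': 76, 'z': 39}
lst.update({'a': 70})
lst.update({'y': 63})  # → {'y': 63, 'c': 76, 'z': 39, 'a': 70}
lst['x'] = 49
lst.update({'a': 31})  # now {'y': 63, 'c': 76, 'z': 39, 'a': 31, 'x': 49}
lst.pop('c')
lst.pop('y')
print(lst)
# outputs {'z': 39, 'a': 31, 'x': 49}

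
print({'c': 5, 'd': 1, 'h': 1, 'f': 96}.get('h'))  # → 1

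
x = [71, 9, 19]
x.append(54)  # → [71, 9, 19, 54]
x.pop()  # 54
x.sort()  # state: [9, 19, 71]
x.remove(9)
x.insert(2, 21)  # [19, 71, 21]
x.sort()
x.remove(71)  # [19, 21]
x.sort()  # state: [19, 21]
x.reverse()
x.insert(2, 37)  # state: [21, 19, 37]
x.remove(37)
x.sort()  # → [19, 21]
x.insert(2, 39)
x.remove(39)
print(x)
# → [19, 21]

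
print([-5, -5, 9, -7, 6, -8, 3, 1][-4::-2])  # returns [6, 9, -5]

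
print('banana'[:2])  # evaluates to ba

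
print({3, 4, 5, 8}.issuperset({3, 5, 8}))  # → True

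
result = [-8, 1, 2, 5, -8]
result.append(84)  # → [-8, 1, 2, 5, -8, 84]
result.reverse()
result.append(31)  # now [84, -8, 5, 2, 1, -8, 31]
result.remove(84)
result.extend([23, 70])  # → [-8, 5, 2, 1, -8, 31, 23, 70]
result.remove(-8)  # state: [5, 2, 1, -8, 31, 23, 70]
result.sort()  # [-8, 1, 2, 5, 23, 31, 70]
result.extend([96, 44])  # [-8, 1, 2, 5, 23, 31, 70, 96, 44]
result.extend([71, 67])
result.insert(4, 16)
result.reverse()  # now [67, 71, 44, 96, 70, 31, 23, 16, 5, 2, 1, -8]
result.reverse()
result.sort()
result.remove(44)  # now [-8, 1, 2, 5, 16, 23, 31, 67, 70, 71, 96]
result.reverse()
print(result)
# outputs [96, 71, 70, 67, 31, 23, 16, 5, 2, 1, -8]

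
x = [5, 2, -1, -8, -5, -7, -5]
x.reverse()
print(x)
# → [-5, -7, -5, -8, -1, 2, 5]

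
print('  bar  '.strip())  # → bar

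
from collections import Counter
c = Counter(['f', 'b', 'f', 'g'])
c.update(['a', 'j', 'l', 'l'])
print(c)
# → Counter({'f': 2, 'l': 2, 'b': 1, 'g': 1, 'a': 1, 'j': 1})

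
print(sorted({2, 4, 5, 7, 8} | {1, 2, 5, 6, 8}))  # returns [1, 2, 4, 5, 6, 7, 8]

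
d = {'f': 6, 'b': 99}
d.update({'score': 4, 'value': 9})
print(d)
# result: {'f': 6, 'b': 99, 'score': 4, 'value': 9}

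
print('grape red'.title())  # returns Grape Red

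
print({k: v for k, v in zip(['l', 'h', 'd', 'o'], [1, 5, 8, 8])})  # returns {'l': 1, 'h': 5, 'd': 8, 'o': 8}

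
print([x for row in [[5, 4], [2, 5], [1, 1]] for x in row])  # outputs [5, 4, 2, 5, 1, 1]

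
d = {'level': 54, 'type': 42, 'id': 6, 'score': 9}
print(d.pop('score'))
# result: 9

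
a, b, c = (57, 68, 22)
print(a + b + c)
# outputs 147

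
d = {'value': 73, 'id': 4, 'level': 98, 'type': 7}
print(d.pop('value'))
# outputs 73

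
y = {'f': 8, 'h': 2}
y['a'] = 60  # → {'f': 8, 'h': 2, 'a': 60}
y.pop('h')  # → 2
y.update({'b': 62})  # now {'f': 8, 'a': 60, 'b': 62}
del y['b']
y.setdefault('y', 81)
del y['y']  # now {'f': 8, 'a': 60}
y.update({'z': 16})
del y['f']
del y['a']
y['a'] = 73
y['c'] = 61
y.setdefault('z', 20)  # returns 16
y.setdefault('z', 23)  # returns 16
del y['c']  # {'z': 16, 'a': 73}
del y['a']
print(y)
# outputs {'z': 16}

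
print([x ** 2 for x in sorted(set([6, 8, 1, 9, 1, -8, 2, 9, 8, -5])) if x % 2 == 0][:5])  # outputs [64, 4, 36, 64]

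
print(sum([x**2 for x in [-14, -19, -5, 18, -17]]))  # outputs 1195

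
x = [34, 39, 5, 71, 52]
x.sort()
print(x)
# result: [5, 34, 39, 52, 71]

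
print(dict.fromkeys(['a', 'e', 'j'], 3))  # {'a': 3, 'e': 3, 'j': 3}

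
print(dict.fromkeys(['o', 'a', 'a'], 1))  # {'o': 1, 'a': 1}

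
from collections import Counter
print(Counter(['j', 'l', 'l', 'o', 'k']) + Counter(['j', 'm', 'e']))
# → Counter({'j': 2, 'l': 2, 'o': 1, 'k': 1, 'm': 1, 'e': 1})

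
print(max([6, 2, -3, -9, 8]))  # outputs 8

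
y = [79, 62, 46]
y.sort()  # [46, 62, 79]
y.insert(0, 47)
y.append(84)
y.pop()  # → 84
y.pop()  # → 79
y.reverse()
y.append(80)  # [62, 46, 47, 80]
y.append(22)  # [62, 46, 47, 80, 22]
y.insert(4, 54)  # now [62, 46, 47, 80, 54, 22]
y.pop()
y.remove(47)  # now [62, 46, 80, 54]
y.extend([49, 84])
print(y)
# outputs [62, 46, 80, 54, 49, 84]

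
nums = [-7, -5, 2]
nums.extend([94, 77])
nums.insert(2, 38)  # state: [-7, -5, 38, 2, 94, 77]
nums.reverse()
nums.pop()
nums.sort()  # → [-5, 2, 38, 77, 94]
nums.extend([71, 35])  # [-5, 2, 38, 77, 94, 71, 35]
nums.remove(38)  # [-5, 2, 77, 94, 71, 35]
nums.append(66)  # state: [-5, 2, 77, 94, 71, 35, 66]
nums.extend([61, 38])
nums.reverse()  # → [38, 61, 66, 35, 71, 94, 77, 2, -5]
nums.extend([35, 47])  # [38, 61, 66, 35, 71, 94, 77, 2, -5, 35, 47]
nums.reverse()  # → [47, 35, -5, 2, 77, 94, 71, 35, 66, 61, 38]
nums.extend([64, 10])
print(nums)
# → [47, 35, -5, 2, 77, 94, 71, 35, 66, 61, 38, 64, 10]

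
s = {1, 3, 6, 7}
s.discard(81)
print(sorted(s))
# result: [1, 3, 6, 7]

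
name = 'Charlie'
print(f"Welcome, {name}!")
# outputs Welcome, Charlie!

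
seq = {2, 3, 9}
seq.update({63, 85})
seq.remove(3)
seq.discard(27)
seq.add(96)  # {2, 9, 63, 85, 96}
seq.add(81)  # {2, 9, 63, 81, 85, 96}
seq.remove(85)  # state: {2, 9, 63, 81, 96}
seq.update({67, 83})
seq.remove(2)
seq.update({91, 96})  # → {9, 63, 67, 81, 83, 91, 96}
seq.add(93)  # {9, 63, 67, 81, 83, 91, 93, 96}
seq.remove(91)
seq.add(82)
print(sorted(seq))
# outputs [9, 63, 67, 81, 82, 83, 93, 96]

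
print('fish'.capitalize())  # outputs Fish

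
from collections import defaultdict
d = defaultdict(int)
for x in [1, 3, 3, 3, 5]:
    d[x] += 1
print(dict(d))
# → {1: 1, 3: 3, 5: 1}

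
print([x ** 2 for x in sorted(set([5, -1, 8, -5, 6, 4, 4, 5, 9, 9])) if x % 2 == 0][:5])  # [16, 36, 64]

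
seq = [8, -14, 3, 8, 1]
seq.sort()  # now [-14, 1, 3, 8, 8]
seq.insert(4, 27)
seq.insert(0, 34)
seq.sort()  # [-14, 1, 3, 8, 8, 27, 34]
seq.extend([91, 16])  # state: [-14, 1, 3, 8, 8, 27, 34, 91, 16]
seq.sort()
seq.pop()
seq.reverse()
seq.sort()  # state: [-14, 1, 3, 8, 8, 16, 27, 34]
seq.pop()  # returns 34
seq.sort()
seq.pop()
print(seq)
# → [-14, 1, 3, 8, 8, 16]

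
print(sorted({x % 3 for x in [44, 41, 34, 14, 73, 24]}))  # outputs [0, 1, 2]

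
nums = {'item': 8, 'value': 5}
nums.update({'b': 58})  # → {'item': 8, 'value': 5, 'b': 58}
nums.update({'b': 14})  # {'item': 8, 'value': 5, 'b': 14}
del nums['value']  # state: {'item': 8, 'b': 14}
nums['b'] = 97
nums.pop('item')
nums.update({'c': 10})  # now {'b': 97, 'c': 10}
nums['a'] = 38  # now {'b': 97, 'c': 10, 'a': 38}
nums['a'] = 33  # {'b': 97, 'c': 10, 'a': 33}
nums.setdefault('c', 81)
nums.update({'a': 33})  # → {'b': 97, 'c': 10, 'a': 33}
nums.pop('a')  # 33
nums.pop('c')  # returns 10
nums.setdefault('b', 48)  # 97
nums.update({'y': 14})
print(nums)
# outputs {'b': 97, 'y': 14}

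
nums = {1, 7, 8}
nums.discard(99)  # {1, 7, 8}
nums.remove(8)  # {1, 7}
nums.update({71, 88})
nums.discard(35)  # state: {1, 7, 71, 88}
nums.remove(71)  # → {1, 7, 88}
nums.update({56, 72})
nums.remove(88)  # {1, 7, 56, 72}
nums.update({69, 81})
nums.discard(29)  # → {1, 7, 56, 69, 72, 81}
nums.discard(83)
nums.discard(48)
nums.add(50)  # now {1, 7, 50, 56, 69, 72, 81}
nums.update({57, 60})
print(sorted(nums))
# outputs [1, 7, 50, 56, 57, 60, 69, 72, 81]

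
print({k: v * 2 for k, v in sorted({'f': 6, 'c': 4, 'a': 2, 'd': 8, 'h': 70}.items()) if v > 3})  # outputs {'c': 8, 'd': 16, 'f': 12, 'h': 140}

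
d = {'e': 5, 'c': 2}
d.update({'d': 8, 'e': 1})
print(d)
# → {'e': 1, 'c': 2, 'd': 8}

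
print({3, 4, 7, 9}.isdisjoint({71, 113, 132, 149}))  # True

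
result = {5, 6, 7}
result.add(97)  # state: {5, 6, 7, 97}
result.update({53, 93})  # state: {5, 6, 7, 53, 93, 97}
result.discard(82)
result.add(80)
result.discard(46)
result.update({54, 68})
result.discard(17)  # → {5, 6, 7, 53, 54, 68, 80, 93, 97}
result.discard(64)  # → {5, 6, 7, 53, 54, 68, 80, 93, 97}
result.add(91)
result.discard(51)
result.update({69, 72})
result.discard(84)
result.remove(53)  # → {5, 6, 7, 54, 68, 69, 72, 80, 91, 93, 97}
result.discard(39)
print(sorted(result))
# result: [5, 6, 7, 54, 68, 69, 72, 80, 91, 93, 97]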